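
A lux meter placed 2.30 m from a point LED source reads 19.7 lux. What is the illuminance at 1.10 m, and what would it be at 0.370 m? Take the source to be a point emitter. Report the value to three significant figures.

By the inverse-square law,
At 1.10 m: (2.30/1.10)² = 4.372, so 19.7 × 4.372 = 86.13 lux
At 0.370 m: 86.13 × (1.10/0.370)² = 86.13 × 8.839 = 761.3 lux.

86.1 lux; 761 lux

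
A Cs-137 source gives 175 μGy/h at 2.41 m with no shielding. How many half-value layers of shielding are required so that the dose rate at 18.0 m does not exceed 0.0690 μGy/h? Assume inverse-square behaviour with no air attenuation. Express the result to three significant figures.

5.51 half-value layers

At 18.0 m, distance alone gives (2.41/18.0)² = 0.01793, so 175 × 0.01793 = 3.138 μGy/h.
Further attenuation needed: 3.138/0.0690 = 45.48.
n = log₂(45.48) = 5.507 half-value layers.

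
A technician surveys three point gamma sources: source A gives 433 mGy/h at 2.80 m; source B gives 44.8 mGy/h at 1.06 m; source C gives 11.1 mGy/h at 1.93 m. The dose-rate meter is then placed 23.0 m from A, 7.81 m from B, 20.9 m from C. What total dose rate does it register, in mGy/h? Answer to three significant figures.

7.34 mGy/h

By superposition, sum each source's inverse-square contribution:
A: 433 × (2.80/23.0)² = 6.417 mGy/h
B: 44.8 × (1.06/7.81)² = 0.8253 mGy/h
C: 11.1 × (1.93/20.9)² = 0.09466 mGy/h
Total = 6.417 + 0.8253 + 0.09466 = 7.337 mGy/h.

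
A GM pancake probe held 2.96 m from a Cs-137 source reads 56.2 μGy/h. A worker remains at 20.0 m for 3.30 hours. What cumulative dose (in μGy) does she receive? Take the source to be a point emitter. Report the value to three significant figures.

Intensity scales as (d₁/d₂)², so rate at 20.0 m:
(2.96/20.0)² = 0.02190, so 56.2 × 0.02190 = 1.231 μGy/h.
Dose = rate × time = 1.231 μGy/h × 3.300 h = 4.062 μGy.

4.06 μGy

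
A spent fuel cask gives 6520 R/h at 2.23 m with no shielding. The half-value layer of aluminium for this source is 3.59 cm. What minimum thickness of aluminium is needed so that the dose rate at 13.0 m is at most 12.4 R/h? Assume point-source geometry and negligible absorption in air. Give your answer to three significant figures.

14.2 cm

At 13.0 m, distance alone gives 6520 × (2.23/13.0)² = 6520 × 0.02943 = 191.9 R/h.
Further attenuation needed: 191.9/12.4 = 15.48.
n = log₂(15.48) = 3.952 half-value layers.
Thickness = 3.952 × 3.59 cm = 14.19 cm.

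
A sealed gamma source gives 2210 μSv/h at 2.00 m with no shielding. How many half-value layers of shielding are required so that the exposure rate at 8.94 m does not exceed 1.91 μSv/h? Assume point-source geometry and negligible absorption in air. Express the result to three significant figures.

5.86 half-value layers

At 8.94 m, distance alone gives (2.00/8.94)² = 0.05005, so 2210 × 0.05005 = 110.6 μSv/h.
Further attenuation needed: 110.6/1.91 = 57.91.
n = log₂(57.91) = 5.856 half-value layers.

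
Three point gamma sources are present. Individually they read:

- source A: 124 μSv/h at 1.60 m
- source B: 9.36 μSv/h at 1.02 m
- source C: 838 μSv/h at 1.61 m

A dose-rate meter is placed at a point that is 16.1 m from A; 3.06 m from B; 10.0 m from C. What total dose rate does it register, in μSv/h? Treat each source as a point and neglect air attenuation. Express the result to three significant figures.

24.0 μSv/h

Each source contributes Iᵢ·(dᵢ/rᵢ)²; contributions add.
A: 124 × (1.60/16.1)² = 1.225 μSv/h
B: 9.36 × (1.02/3.06)² = 1.040 μSv/h
C: 838 × (1.61/10.0)² = 21.72 μSv/h
Total = 1.225 + 1.040 + 21.72 = 23.98 μSv/h.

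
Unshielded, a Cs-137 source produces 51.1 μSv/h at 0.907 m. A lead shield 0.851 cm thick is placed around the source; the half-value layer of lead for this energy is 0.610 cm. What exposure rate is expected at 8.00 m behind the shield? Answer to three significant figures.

Distance alone: 51.1 × (0.907/8.00)² = 51.1 × 0.01285 = 0.6566 μSv/h.
Shield: 0.851/0.610 = 1.395 half-value layers → attenuation 2^(−1.395) = 0.3802.
Combined: 0.6566 × 0.3802 = 0.2496 μSv/h.

0.250 μSv/h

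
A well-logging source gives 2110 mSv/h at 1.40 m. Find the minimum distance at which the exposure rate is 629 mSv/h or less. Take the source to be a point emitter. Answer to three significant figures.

By the inverse-square law, d₂ = d₁·√(I₁/I₂).
I₁/I₂ = 2110/629 = 3.355, so d₂ = 1.40 × √3.355 = 2.564 m.

2.56 m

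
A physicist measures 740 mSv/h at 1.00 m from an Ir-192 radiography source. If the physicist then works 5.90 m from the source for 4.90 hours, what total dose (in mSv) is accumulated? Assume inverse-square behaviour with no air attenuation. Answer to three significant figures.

104 mSv

Using I₁d₁² = I₂d₂², rate at 5.90 m:
(1.00/5.90)² = 0.02873, so 740 × 0.02873 = 21.26 mSv/h.
Dose = rate × time = 21.26 mSv/h × 4.900 h = 104.2 mSv.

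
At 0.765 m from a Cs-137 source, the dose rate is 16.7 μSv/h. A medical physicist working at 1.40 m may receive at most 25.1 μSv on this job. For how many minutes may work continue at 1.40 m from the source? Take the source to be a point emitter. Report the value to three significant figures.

By the inverse-square law, rate at 1.40 m:
(0.765/1.40)² = 0.2986, so 16.7 × 0.2986 = 4.987 μSv/h.
Stay time = 25.1 μSv ÷ 4.987 μSv/h = 5.033 h = 302.0 min.

302 min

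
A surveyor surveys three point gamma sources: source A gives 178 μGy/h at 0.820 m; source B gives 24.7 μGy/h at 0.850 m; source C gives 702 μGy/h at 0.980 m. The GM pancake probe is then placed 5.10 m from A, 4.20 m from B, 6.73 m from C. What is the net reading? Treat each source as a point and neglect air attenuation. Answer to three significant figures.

20.5 μGy/h

Each source contributes Iᵢ·(dᵢ/rᵢ)²; contributions add.
A: 178 × (0.820/5.10)² = 4.602 μGy/h
B: 24.7 × (0.850/4.20)² = 1.012 μGy/h
C: 702 × (0.980/6.73)² = 14.89 μGy/h
Total = 4.602 + 1.012 + 14.89 = 20.50 μGy/h.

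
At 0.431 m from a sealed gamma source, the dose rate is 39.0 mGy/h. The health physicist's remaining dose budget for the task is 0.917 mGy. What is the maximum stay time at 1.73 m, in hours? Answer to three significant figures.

Using I₁d₁² = I₂d₂², rate at 1.73 m:
39.0 × (0.431/1.73)² = 39.0 × 0.06207 = 2.421 mGy/h.
Stay time = 0.917 mGy ÷ 2.421 mGy/h = 0.3788 h.

0.379 h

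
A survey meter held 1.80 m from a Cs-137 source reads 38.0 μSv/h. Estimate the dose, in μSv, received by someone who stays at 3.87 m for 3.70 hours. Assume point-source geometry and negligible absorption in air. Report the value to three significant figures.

Intensity scales as (d₁/d₂)², so rate at 3.87 m:
(1.80/3.87)² = 0.2163, so 38.0 × 0.2163 = 8.219 μSv/h.
Dose = rate × time = 8.219 μSv/h × 3.700 h = 30.41 μSv.

30.4 μSv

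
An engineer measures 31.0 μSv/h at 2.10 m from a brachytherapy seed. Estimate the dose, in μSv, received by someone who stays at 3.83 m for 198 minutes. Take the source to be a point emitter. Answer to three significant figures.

30.8 μSv

Applying the 1/r² law, rate at 3.83 m:
(2.10/3.83)² = 0.3006, so 31.0 × 0.3006 = 9.319 μSv/h.
Dose = rate × time = 9.319 μSv/h × 3.300 h = 30.75 μSv.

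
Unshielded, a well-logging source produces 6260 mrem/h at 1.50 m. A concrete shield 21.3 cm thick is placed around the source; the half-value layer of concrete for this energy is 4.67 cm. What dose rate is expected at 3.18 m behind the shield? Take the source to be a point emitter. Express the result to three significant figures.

Distance alone: (1.50/3.18)² = 0.2225, so 6260 × 0.2225 = 1393 mrem/h.
Shield: 21.3/4.67 = 4.561 half-value layers → attenuation 2^(−4.561) = 0.04236.
Combined: 1393 × 0.04236 = 59.01 mrem/h.

59.0 mrem/h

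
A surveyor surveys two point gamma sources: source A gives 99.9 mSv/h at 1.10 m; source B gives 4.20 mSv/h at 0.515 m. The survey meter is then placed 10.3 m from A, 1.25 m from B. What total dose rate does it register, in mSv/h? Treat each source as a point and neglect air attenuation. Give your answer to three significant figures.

1.85 mSv/h

By superposition, sum each source's inverse-square contribution:
A: 99.9 × (1.10/10.3)² = 1.139 mSv/h
B: 4.20 × (0.515/1.25)² = 0.7129 mSv/h
Total = 1.139 + 0.7129 = 1.852 mSv/h.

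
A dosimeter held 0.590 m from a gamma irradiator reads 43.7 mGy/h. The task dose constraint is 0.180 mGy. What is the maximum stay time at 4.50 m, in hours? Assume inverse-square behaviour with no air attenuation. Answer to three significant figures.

0.240 h

Intensity scales as (d₁/d₂)², so rate at 4.50 m:
(0.590/4.50)² = 0.01719, so 43.7 × 0.01719 = 0.7512 mGy/h.
Stay time = 0.180 mGy ÷ 0.7512 mGy/h = 0.2396 h.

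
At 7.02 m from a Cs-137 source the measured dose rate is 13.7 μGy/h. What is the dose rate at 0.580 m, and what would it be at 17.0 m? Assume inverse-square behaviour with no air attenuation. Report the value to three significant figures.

2010 μGy/h; 2.34 μGy/h

Using I₁d₁² = I₂d₂²,
At 0.580 m: 13.7 × (7.02/0.580)² = 13.7 × 146.5 = 2007 μGy/h
At 17.0 m: (0.580/17.0)² = 0.001164, so 2007 × 0.001164 = 2.336 μGy/h.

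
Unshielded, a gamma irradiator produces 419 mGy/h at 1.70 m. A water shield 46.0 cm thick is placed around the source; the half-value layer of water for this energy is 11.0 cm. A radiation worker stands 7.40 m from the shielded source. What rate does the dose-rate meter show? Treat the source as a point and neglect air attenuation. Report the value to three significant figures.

Distance alone: 419 × (1.70/7.40)² = 419 × 0.05278 = 22.11 mGy/h.
Shield: 46.0/11.0 = 4.182 half-value layers → attenuation 2^(−4.182) = 0.05509.
Combined: 22.11 × 0.05509 = 1.218 mGy/h.

1.22 mGy/h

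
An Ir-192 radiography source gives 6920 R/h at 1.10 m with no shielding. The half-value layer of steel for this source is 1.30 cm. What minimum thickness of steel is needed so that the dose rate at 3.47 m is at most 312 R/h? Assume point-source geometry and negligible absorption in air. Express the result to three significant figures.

1.50 cm

At 3.47 m, distance alone gives (1.10/3.47)² = 0.1005, so 6920 × 0.1005 = 695.5 R/h.
Further attenuation needed: 695.5/312 = 2.229.
n = log₂(2.229) = 1.156 half-value layers.
Thickness = 1.156 × 1.30 cm = 1.503 cm.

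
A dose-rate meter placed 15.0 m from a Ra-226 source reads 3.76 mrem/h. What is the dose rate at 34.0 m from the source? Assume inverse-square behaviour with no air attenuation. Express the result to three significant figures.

Since intensity falls as 1/r², scaling from 15.0 m to 34.0 m:
3.76 × (15.0/34.0)² = 3.76 × 0.1946 = 0.7317 mrem/h.

0.732 mrem/h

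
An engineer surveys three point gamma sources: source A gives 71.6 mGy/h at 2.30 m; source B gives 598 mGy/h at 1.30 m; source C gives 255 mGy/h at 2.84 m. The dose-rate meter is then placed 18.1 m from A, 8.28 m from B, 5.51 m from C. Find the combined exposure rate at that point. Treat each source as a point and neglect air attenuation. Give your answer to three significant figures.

83.6 mGy/h

By superposition, sum each source's inverse-square contribution:
A: 71.6 × (2.30/18.1)² = 1.156 mGy/h
B: 598 × (1.30/8.28)² = 14.74 mGy/h
C: 255 × (2.84/5.51)² = 67.74 mGy/h
Total = 1.156 + 14.74 + 67.74 = 83.64 mGy/h.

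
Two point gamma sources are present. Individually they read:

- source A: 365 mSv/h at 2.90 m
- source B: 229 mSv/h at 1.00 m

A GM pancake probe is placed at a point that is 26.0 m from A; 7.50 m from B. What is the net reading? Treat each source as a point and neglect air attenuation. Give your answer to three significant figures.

Each source contributes Iᵢ·(dᵢ/rᵢ)²; contributions add.
A: 365 × (2.90/26.0)² = 4.541 mSv/h
B: 229 × (1.00/7.50)² = 4.071 mSv/h
Total = 4.541 + 4.071 = 8.612 mSv/h.

8.61 mSv/h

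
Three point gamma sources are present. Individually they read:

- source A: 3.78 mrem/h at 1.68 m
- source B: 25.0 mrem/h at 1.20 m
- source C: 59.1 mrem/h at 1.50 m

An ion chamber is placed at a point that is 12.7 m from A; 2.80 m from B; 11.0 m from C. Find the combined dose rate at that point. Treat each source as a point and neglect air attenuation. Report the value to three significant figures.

By superposition, sum each source's inverse-square contribution:
A: 3.78 × (1.68/12.7)² = 0.06615 mrem/h
B: 25.0 × (1.20/2.80)² = 4.592 mrem/h
C: 59.1 × (1.50/11.0)² = 1.099 mrem/h
Total = 0.06615 + 4.592 + 1.099 = 5.757 mrem/h.

5.76 mrem/h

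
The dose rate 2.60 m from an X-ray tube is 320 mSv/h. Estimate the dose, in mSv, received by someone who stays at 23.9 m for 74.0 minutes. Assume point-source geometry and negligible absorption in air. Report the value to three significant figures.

Since intensity falls as 1/r², rate at 23.9 m:
(2.60/23.9)² = 0.01183, so 320 × 0.01183 = 3.786 mSv/h.
Dose = rate × time = 3.786 mSv/h × 1.233 h = 4.668 mSv.

4.67 mSv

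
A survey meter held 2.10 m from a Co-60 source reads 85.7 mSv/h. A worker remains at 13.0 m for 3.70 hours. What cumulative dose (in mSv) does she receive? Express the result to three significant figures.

Using I₁d₁² = I₂d₂², rate at 13.0 m:
85.7 × (2.10/13.0)² = 85.7 × 0.02609 = 2.236 mSv/h.
Dose = rate × time = 2.236 mSv/h × 3.700 h = 8.273 mSv.

8.27 mSv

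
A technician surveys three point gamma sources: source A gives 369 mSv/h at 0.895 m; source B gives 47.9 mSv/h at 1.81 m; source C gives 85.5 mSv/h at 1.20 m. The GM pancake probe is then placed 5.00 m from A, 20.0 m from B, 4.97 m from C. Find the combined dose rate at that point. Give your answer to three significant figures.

Each source contributes Iᵢ·(dᵢ/rᵢ)²; contributions add.
A: 369 × (0.895/5.00)² = 11.82 mSv/h
B: 47.9 × (1.81/20.0)² = 0.3923 mSv/h
C: 85.5 × (1.20/4.97)² = 4.984 mSv/h
Total = 11.82 + 0.3923 + 4.984 = 17.20 mSv/h.

17.2 mSv/h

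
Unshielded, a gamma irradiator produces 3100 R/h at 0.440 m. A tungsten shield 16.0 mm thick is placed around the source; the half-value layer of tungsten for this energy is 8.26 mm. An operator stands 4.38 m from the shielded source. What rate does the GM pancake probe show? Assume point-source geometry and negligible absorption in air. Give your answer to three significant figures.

8.17 R/h

Distance alone: 3100 × (0.440/4.38)² = 3100 × 0.01009 = 31.28 R/h.
Shield: 16.0/8.26 = 1.937 half-value layers → attenuation 2^(−1.937) = 0.2612.
Combined: 31.28 × 0.2612 = 8.170 R/h.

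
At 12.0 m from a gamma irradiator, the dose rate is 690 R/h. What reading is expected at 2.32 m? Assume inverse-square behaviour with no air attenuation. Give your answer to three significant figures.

Applying the 1/r² law, the rate at 2.32 m is
(12.0/2.32)² = 26.75, so 690 × 26.75 = 18460 R/h.

18500 R/h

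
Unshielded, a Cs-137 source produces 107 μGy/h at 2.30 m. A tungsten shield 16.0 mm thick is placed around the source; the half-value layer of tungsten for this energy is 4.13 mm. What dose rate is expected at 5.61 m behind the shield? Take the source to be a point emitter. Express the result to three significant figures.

1.23 μGy/h

Distance alone: (2.30/5.61)² = 0.1681, so 107 × 0.1681 = 17.99 μGy/h.
Shield: 16.0/4.13 = 3.874 half-value layers → attenuation 2^(−3.874) = 0.06820.
Combined: 17.99 × 0.06820 = 1.227 μGy/h.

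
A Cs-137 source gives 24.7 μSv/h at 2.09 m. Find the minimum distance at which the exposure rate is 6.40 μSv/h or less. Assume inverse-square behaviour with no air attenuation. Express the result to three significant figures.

Since intensity falls as 1/r², d₂ = d₁·√(I₁/I₂).
I₁/I₂ = 24.7/6.40 = 3.859, so d₂ = 2.09 × √3.859 = 4.106 m.

4.11 m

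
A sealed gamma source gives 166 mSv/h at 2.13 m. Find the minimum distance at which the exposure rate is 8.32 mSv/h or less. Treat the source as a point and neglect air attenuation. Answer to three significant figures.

Intensity scales as (d₁/d₂)², so d₂ = d₁·√(I₁/I₂).
I₁/I₂ = 166/8.32 = 19.95, so d₂ = 2.13 × √19.95 = 9.514 m.

9.51 m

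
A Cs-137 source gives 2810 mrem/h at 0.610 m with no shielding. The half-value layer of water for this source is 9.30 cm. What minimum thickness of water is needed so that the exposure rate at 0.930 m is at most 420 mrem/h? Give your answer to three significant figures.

At 0.930 m, distance alone gives (0.610/0.930)² = 0.4302, so 2810 × 0.4302 = 1209 mrem/h.
Further attenuation needed: 1209/420 = 2.879.
n = log₂(2.879) = 1.526 half-value layers.
Thickness = 1.526 × 9.30 cm = 14.19 cm.

14.2 cm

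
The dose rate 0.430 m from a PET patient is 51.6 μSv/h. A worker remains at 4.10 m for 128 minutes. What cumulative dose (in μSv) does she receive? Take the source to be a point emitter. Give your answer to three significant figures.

1.21 μSv

By the inverse-square law, rate at 4.10 m:
51.6 × (0.430/4.10)² = 51.6 × 0.01100 = 0.5676 μSv/h.
Dose = rate × time = 0.5676 μSv/h × 2.133 h = 1.211 μSv.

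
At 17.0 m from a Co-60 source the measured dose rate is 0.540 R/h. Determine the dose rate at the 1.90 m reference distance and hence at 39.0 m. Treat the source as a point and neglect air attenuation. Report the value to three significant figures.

Applying the 1/r² law,
At 1.90 m: 0.540 × (17.0/1.90)² = 0.540 × 80.06 = 43.23 R/h
At 39.0 m: (1.90/39.0)² = 0.002373, so 43.23 × 0.002373 = 0.1026 R/h.

43.2 R/h; 0.103 R/h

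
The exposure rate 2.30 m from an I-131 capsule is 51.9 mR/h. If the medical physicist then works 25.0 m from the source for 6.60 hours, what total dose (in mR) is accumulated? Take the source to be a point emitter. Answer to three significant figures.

Since intensity falls as 1/r², rate at 25.0 m:
51.9 × (2.30/25.0)² = 51.9 × 0.008464 = 0.4393 mR/h.
Dose = rate × time = 0.4393 mR/h × 6.600 h = 2.899 mR.

2.90 mR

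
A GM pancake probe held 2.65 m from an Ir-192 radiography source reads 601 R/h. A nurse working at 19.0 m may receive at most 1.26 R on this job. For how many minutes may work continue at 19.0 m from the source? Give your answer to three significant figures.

6.47 min

Applying the 1/r² law, rate at 19.0 m:
601 × (2.65/19.0)² = 601 × 0.01945 = 11.69 R/h.
Stay time = 1.26 R ÷ 11.69 R/h = 0.1078 h = 6.468 min.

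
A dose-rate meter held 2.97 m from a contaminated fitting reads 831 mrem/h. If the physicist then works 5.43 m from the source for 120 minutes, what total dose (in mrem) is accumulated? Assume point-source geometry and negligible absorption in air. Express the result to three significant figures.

Applying the 1/r² law, rate at 5.43 m:
(2.97/5.43)² = 0.2992, so 831 × 0.2992 = 248.6 mrem/h.
Dose = rate × time = 248.6 mrem/h × 2.000 h = 497.2 mrem.

497 mrem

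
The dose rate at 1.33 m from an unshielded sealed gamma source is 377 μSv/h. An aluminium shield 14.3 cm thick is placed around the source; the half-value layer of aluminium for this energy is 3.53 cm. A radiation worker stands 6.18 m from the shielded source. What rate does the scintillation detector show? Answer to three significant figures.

Distance alone: 377 × (1.33/6.18)² = 377 × 0.04632 = 17.46 μSv/h.
Shield: 14.3/3.53 = 4.051 half-value layers → attenuation 2^(−4.051) = 0.06033.
Combined: 17.46 × 0.06033 = 1.053 μSv/h.

1.05 μSv/h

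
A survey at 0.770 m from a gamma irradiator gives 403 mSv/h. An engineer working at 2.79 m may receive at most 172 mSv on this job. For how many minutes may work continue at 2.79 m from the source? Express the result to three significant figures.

By the inverse-square law, rate at 2.79 m:
(0.770/2.79)² = 0.07617, so 403 × 0.07617 = 30.70 mSv/h.
Stay time = 172 mSv ÷ 30.70 mSv/h = 5.603 h = 336.2 min.

336 min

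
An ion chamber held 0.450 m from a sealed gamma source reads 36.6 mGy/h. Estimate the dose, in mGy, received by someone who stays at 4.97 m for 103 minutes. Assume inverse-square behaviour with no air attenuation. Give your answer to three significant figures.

0.515 mGy

Applying the 1/r² law, rate at 4.97 m:
36.6 × (0.450/4.97)² = 36.6 × 0.008198 = 0.3000 mGy/h.
Dose = rate × time = 0.3000 mGy/h × 1.717 h = 0.5151 mGy.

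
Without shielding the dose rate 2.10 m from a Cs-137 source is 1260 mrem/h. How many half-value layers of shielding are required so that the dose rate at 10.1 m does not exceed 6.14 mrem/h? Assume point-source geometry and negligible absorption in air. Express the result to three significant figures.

At 10.1 m, distance alone gives (2.10/10.1)² = 0.04323, so 1260 × 0.04323 = 54.47 mrem/h.
Further attenuation needed: 54.47/6.14 = 8.871.
n = log₂(8.871) = 3.149 half-value layers.

3.15 half-value layers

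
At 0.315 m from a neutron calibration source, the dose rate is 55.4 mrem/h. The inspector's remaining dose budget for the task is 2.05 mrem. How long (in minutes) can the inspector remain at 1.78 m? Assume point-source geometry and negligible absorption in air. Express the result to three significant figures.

Using I₁d₁² = I₂d₂², rate at 1.78 m:
(0.315/1.78)² = 0.03132, so 55.4 × 0.03132 = 1.735 mrem/h.
Stay time = 2.05 mrem ÷ 1.735 mrem/h = 1.182 h = 70.92 min.

70.9 min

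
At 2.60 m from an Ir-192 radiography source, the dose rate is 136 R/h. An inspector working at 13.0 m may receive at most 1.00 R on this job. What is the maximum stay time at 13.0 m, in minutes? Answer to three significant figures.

11.0 min

Using I₁d₁² = I₂d₂², rate at 13.0 m:
136 × (2.60/13.0)² = 136 × 0.04000 = 5.440 R/h.
Stay time = 1.00 R ÷ 5.440 R/h = 0.1838 h = 11.03 min.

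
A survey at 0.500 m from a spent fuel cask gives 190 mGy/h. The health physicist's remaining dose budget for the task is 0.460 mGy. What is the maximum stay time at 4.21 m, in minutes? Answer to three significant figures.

Applying the 1/r² law, rate at 4.21 m:
(0.500/4.21)² = 0.01411, so 190 × 0.01411 = 2.681 mGy/h.
Stay time = 0.460 mGy ÷ 2.681 mGy/h = 0.1716 h = 10.30 min.

10.3 min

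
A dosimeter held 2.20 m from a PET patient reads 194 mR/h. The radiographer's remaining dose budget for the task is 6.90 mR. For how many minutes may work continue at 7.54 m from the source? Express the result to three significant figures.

25.1 min

Since intensity falls as 1/r², rate at 7.54 m:
194 × (2.20/7.54)² = 194 × 0.08513 = 16.52 mR/h.
Stay time = 6.90 mR ÷ 16.52 mR/h = 0.4177 h = 25.06 min.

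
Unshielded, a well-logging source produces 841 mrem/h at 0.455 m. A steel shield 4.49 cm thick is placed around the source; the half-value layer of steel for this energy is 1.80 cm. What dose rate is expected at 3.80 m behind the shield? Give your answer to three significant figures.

Distance alone: (0.455/3.80)² = 0.01434, so 841 × 0.01434 = 12.06 mrem/h.
Shield: 4.49/1.80 = 2.494 half-value layers → attenuation 2^(−2.494) = 0.1775.
Combined: 12.06 × 0.1775 = 2.141 mrem/h.

2.14 mrem/h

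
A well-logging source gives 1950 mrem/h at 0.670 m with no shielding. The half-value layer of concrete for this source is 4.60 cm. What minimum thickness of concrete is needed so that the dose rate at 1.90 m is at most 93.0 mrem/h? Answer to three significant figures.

At 1.90 m, distance alone gives 1950 × (0.670/1.90)² = 1950 × 0.1243 = 242.4 mrem/h.
Further attenuation needed: 242.4/93.0 = 2.606.
n = log₂(2.606) = 1.382 half-value layers.
Thickness = 1.382 × 4.60 cm = 6.357 cm.

6.36 cm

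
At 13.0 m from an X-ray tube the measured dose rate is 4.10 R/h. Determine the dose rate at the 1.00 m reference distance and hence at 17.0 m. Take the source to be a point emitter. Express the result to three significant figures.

693 R/h; 2.40 R/h

Since intensity falls as 1/r²,
At 1.00 m: (13.0/1.00)² = 169.0, so 4.10 × 169.0 = 692.9 R/h
At 17.0 m: (1.00/17.0)² = 0.003460, so 692.9 × 0.003460 = 2.397 R/h.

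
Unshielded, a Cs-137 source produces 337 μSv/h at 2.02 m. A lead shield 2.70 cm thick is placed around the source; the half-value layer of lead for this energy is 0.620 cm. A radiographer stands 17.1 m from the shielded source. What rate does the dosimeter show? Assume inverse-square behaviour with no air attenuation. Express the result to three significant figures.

0.230 μSv/h

Distance alone: 337 × (2.02/17.1)² = 337 × 0.01395 = 4.701 μSv/h.
Shield: 2.70/0.620 = 4.355 half-value layers → attenuation 2^(−4.355) = 0.04887.
Combined: 4.701 × 0.04887 = 0.2297 μSv/h.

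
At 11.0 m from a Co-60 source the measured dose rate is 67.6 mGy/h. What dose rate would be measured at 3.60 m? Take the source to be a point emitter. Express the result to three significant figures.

Applying the 1/r² law, scaling from 11.0 m to 3.60 m:
67.6 × (11.0/3.60)² = 67.6 × 9.336 = 631.1 mGy/h.

631 mGy/h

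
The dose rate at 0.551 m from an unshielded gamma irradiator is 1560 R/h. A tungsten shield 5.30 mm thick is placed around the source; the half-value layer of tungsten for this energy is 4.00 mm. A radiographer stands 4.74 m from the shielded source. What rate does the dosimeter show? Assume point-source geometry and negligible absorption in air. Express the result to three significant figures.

8.41 R/h

Distance alone: 1560 × (0.551/4.74)² = 1560 × 0.01351 = 21.08 R/h.
Shield: 5.30/4.00 = 1.325 half-value layers → attenuation 2^(−1.325) = 0.3991.
Combined: 21.08 × 0.3991 = 8.413 R/h.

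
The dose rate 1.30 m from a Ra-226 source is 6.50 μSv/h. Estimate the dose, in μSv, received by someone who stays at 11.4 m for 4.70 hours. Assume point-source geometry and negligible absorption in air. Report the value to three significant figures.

0.397 μSv

Since intensity falls as 1/r², rate at 11.4 m:
6.50 × (1.30/11.4)² = 6.50 × 0.01300 = 0.08450 μSv/h.
Dose = rate × time = 0.08450 μSv/h × 4.700 h = 0.3972 μSv.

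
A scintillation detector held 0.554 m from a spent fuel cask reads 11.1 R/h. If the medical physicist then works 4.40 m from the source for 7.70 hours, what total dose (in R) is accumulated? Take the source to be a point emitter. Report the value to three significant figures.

1.35 R

Using I₁d₁² = I₂d₂², rate at 4.40 m:
(0.554/4.40)² = 0.01585, so 11.1 × 0.01585 = 0.1759 R/h.
Dose = rate × time = 0.1759 R/h × 7.700 h = 1.354 R.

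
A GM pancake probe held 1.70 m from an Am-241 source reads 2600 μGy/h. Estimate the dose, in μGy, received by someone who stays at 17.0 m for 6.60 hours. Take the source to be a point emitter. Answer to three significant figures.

172 μGy

Using I₁d₁² = I₂d₂², rate at 17.0 m:
(1.70/17.0)² = 0.01000, so 2600 × 0.01000 = 26.00 μGy/h.
Dose = rate × time = 26.00 μGy/h × 6.600 h = 171.6 μGy.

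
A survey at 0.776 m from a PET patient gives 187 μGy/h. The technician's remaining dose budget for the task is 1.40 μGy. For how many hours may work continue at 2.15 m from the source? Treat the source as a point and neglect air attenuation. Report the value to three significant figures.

0.0575 h

Since intensity falls as 1/r², rate at 2.15 m:
(0.776/2.15)² = 0.1303, so 187 × 0.1303 = 24.37 μGy/h.
Stay time = 1.40 μGy ÷ 24.37 μGy/h = 0.05745 h.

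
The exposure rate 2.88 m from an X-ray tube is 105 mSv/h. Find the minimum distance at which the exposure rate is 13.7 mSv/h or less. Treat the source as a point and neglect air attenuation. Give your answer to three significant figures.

Using I₁d₁² = I₂d₂², d₂ = d₁·√(I₁/I₂).
I₁/I₂ = 105/13.7 = 7.664, so d₂ = 2.88 × √7.664 = 7.973 m.

7.97 m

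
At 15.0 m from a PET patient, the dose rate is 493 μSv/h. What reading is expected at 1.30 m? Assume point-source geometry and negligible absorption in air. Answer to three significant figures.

65600 μSv/h

By the inverse-square law, the rate at 1.30 m is
493 × (15.0/1.30)² = 493 × 133.1 = 65620 μSv/h.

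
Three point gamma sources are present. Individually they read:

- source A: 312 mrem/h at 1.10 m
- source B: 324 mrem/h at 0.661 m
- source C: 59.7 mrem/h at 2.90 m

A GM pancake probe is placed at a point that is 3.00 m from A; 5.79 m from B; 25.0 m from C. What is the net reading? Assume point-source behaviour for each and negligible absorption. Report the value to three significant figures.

By superposition, sum each source's inverse-square contribution:
A: 312 × (1.10/3.00)² = 41.95 mrem/h
B: 324 × (0.661/5.79)² = 4.223 mrem/h
C: 59.7 × (2.90/25.0)² = 0.8033 mrem/h
Total = 41.95 + 4.223 + 0.8033 = 46.98 mrem/h.

47.0 mrem/h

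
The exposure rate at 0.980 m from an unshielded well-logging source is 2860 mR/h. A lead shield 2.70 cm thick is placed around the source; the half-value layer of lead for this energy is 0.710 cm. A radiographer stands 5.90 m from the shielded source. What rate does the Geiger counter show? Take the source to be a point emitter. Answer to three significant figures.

5.65 mR/h

Distance alone: (0.980/5.90)² = 0.02759, so 2860 × 0.02759 = 78.91 mR/h.
Shield: 2.70/0.710 = 3.803 half-value layers → attenuation 2^(−3.803) = 0.07164.
Combined: 78.91 × 0.07164 = 5.653 mR/h.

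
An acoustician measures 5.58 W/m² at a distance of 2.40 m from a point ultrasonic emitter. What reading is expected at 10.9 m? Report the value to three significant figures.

Intensity scales as (d₁/d₂)², so the rate at 10.9 m is
(2.40/10.9)² = 0.04848, so 5.58 × 0.04848 = 0.2705 W/m².

0.271 W/m²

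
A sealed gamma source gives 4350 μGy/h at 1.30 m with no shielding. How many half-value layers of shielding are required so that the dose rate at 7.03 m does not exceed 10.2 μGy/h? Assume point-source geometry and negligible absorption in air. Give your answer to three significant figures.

3.87 half-value layers

At 7.03 m, distance alone gives 4350 × (1.30/7.03)² = 4350 × 0.03420 = 148.8 μGy/h.
Further attenuation needed: 148.8/10.2 = 14.59.
n = log₂(14.59) = 3.867 half-value layers.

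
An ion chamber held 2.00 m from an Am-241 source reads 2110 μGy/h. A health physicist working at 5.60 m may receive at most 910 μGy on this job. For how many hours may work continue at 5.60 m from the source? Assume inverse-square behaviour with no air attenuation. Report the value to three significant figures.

Using I₁d₁² = I₂d₂², rate at 5.60 m:
(2.00/5.60)² = 0.1276, so 2110 × 0.1276 = 269.2 μGy/h.
Stay time = 910 μGy ÷ 269.2 μGy/h = 3.380 h.

3.38 h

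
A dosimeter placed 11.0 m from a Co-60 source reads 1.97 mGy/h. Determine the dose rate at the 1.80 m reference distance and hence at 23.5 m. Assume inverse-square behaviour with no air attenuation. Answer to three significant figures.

Applying the 1/r² law,
At 1.80 m: (11.0/1.80)² = 37.35, so 1.97 × 37.35 = 73.58 mGy/h
At 23.5 m: 73.58 × (1.80/23.5)² = 73.58 × 0.005867 = 0.4317 mGy/h.

73.6 mGy/h; 0.432 mGy/h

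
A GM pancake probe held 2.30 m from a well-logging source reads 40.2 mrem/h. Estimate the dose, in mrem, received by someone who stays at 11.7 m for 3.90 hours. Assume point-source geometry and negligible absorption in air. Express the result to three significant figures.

6.06 mrem

By the inverse-square law, rate at 11.7 m:
40.2 × (2.30/11.7)² = 40.2 × 0.03864 = 1.553 mrem/h.
Dose = rate × time = 1.553 mrem/h × 3.900 h = 6.057 mrem.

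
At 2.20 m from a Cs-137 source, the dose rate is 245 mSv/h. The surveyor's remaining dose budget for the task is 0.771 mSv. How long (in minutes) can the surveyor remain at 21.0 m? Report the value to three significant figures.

17.2 min

Applying the 1/r² law, rate at 21.0 m:
245 × (2.20/21.0)² = 245 × 0.01098 = 2.690 mSv/h.
Stay time = 0.771 mSv ÷ 2.690 mSv/h = 0.2866 h = 17.20 min.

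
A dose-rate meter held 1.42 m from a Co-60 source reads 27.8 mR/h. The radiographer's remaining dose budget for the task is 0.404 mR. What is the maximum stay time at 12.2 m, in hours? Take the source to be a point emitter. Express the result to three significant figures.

1.07 h

By the inverse-square law, rate at 12.2 m:
27.8 × (1.42/12.2)² = 27.8 × 0.01355 = 0.3767 mR/h.
Stay time = 0.404 mR ÷ 0.3767 mR/h = 1.072 h.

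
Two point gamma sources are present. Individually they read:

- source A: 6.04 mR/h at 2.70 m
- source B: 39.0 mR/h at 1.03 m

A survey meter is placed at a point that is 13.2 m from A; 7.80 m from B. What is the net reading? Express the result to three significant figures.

0.933 mR/h

Each source contributes Iᵢ·(dᵢ/rᵢ)²; contributions add.
A: 6.04 × (2.70/13.2)² = 0.2527 mR/h
B: 39.0 × (1.03/7.80)² = 0.6801 mR/h
Total = 0.2527 + 0.6801 = 0.9328 mR/h.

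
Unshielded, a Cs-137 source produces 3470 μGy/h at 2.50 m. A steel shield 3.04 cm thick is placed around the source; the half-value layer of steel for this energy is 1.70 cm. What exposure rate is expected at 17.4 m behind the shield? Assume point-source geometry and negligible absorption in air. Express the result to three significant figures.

20.7 μGy/h

Distance alone: 3470 × (2.50/17.4)² = 3470 × 0.02064 = 71.62 μGy/h.
Shield: 3.04/1.70 = 1.788 half-value layers → attenuation 2^(−1.788) = 0.2896.
Combined: 71.62 × 0.2896 = 20.74 μGy/h.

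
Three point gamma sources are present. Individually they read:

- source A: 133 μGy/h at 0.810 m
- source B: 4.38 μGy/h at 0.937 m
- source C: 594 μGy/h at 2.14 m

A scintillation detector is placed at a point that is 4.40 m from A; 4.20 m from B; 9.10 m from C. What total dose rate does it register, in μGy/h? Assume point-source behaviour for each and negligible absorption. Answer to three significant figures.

37.6 μGy/h

By superposition, sum each source's inverse-square contribution:
A: 133 × (0.810/4.40)² = 4.507 μGy/h
B: 4.38 × (0.937/4.20)² = 0.2180 μGy/h
C: 594 × (2.14/9.10)² = 32.85 μGy/h
Total = 4.507 + 0.2180 + 32.85 = 37.58 μGy/h.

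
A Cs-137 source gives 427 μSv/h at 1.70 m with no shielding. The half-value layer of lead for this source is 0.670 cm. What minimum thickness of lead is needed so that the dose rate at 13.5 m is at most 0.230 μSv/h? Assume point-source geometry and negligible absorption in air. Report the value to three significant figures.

3.27 cm

At 13.5 m, distance alone gives (1.70/13.5)² = 0.01586, so 427 × 0.01586 = 6.772 μSv/h.
Further attenuation needed: 6.772/0.230 = 29.44.
n = log₂(29.44) = 4.880 half-value layers.
Thickness = 4.880 × 0.670 cm = 3.270 cm.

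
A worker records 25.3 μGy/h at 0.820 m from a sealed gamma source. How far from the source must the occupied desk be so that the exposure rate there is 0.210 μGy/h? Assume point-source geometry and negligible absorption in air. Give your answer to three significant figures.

9.00 m

Intensity scales as (d₁/d₂)², so d₂ = d₁·√(I₁/I₂).
I₁/I₂ = 25.3/0.210 = 120.5, so d₂ = 0.820 × √120.5 = 9.001 m.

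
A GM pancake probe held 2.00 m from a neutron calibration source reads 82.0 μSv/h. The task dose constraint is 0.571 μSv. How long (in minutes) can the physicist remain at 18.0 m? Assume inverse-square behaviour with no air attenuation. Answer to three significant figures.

33.8 min

By the inverse-square law, rate at 18.0 m:
(2.00/18.0)² = 0.01235, so 82.0 × 0.01235 = 1.013 μSv/h.
Stay time = 0.571 μSv ÷ 1.013 μSv/h = 0.5637 h = 33.82 min.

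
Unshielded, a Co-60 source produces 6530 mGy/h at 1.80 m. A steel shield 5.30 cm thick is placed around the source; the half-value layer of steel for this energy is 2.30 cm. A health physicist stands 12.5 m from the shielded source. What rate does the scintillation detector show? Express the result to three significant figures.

27.4 mGy/h

Distance alone: (1.80/12.5)² = 0.02074, so 6530 × 0.02074 = 135.4 mGy/h.
Shield: 5.30/2.30 = 2.304 half-value layers → attenuation 2^(−2.304) = 0.2025.
Combined: 135.4 × 0.2025 = 27.42 mGy/h.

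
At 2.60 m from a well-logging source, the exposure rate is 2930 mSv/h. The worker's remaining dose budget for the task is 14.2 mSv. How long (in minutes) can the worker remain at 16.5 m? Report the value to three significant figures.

Applying the 1/r² law, rate at 16.5 m:
2930 × (2.60/16.5)² = 2930 × 0.02483 = 72.75 mSv/h.
Stay time = 14.2 mSv ÷ 72.75 mSv/h = 0.1952 h = 11.71 min.

11.7 min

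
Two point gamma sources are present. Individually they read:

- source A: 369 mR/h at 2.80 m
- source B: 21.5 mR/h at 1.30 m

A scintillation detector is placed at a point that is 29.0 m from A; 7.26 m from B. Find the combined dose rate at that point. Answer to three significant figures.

By superposition, sum each source's inverse-square contribution:
A: 369 × (2.80/29.0)² = 3.440 mR/h
B: 21.5 × (1.30/7.26)² = 0.6894 mR/h
Total = 3.440 + 0.6894 = 4.129 mR/h.

4.13 mR/h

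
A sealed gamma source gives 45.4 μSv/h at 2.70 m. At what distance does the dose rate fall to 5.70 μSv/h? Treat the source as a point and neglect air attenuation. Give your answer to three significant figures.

7.62 m

Using I₁d₁² = I₂d₂², d₂ = d₁·√(I₁/I₂).
I₁/I₂ = 45.4/5.70 = 7.965, so d₂ = 2.70 × √7.965 = 7.620 m.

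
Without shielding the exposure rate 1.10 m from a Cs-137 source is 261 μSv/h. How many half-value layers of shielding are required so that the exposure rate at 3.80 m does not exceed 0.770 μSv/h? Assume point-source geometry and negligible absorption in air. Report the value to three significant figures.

4.83 half-value layers

At 3.80 m, distance alone gives (1.10/3.80)² = 0.08380, so 261 × 0.08380 = 21.87 μSv/h.
Further attenuation needed: 21.87/0.770 = 28.40.
n = log₂(28.40) = 4.828 half-value layers.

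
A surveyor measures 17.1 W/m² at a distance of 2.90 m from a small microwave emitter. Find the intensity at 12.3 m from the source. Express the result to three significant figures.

0.951 W/m²

Applying the 1/r² law, the rate at 12.3 m is
17.1 × (2.90/12.3)² = 17.1 × 0.05559 = 0.9506 W/m².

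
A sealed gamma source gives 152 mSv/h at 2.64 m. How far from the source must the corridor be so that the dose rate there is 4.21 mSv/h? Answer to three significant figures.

By the inverse-square law, d₂ = d₁·√(I₁/I₂).
I₁/I₂ = 152/4.21 = 36.10, so d₂ = 2.64 × √36.10 = 15.86 m.

15.9 m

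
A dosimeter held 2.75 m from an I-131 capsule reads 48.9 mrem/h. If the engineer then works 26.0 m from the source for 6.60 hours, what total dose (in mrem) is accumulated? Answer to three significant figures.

By the inverse-square law, rate at 26.0 m:
(2.75/26.0)² = 0.01119, so 48.9 × 0.01119 = 0.5472 mrem/h.
Dose = rate × time = 0.5472 mrem/h × 6.600 h = 3.612 mrem.

3.61 mrem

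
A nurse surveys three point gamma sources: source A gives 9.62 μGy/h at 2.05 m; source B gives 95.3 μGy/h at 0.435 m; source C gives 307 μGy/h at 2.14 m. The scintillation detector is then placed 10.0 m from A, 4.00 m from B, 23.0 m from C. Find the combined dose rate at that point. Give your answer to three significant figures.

4.19 μGy/h

By superposition, sum each source's inverse-square contribution:
A: 9.62 × (2.05/10.0)² = 0.4043 μGy/h
B: 95.3 × (0.435/4.00)² = 1.127 μGy/h
C: 307 × (2.14/23.0)² = 2.658 μGy/h
Total = 0.4043 + 1.127 + 2.658 = 4.189 μGy/h.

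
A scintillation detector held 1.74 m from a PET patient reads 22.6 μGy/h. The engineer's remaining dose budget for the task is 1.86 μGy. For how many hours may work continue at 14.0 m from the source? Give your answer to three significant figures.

Since intensity falls as 1/r², rate at 14.0 m:
22.6 × (1.74/14.0)² = 22.6 × 0.01545 = 0.3492 μGy/h.
Stay time = 1.86 μGy ÷ 0.3492 μGy/h = 5.326 h.

5.33 h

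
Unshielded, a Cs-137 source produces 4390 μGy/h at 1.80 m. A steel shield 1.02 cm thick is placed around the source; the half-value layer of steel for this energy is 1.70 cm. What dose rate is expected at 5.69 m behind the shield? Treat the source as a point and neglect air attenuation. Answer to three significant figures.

Distance alone: (1.80/5.69)² = 0.1001, so 4390 × 0.1001 = 439.4 μGy/h.
Shield: 1.02/1.70 = 0.6000 half-value layers → attenuation 2^(−0.6000) = 0.6598.
Combined: 439.4 × 0.6598 = 289.9 μGy/h.

290 μGy/h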